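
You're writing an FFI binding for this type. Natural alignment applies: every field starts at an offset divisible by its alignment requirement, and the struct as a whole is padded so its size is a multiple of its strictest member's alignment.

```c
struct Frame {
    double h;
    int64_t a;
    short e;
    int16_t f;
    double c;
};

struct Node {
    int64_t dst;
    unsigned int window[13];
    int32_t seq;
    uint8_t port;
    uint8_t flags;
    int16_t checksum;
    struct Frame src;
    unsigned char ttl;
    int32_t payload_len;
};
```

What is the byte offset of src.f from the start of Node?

90

Frame: h at 0 (size 8, align 8) → ends 8; a at 8 (size 8, align 8) → ends 16; e at 16 (size 2, align 2) → ends 18; f at 18 (size 2, align 2) → ends 20; pad 4 to align 8 for c; c at 24 (size 8, align 8) → ends 32; total 32 bytes, alignment 8
dst at 0 (size 8, align 8) → ends 8
window at 8 (size 52, align 4) → ends 60
seq at 60 (size 4, align 4) → ends 64
port at 64 (size 1, align 1) → ends 65
flags at 65 (size 1, align 1) → ends 66
checksum at 66 (size 2, align 2) → ends 68
pad 4 to align 8 for src
src at 72 (size 32, align 8) → ends 104
within Frame: f at 18
72 + 18 = 90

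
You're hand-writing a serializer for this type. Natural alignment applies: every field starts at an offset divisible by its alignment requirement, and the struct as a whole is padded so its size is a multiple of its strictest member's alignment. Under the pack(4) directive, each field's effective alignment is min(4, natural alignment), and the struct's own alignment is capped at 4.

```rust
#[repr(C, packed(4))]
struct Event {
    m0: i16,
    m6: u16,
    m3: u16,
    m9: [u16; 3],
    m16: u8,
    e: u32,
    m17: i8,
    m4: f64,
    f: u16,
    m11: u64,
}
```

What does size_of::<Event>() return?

44

0..2  m0  (2B, 2-aligned)
2..4  m6  (2B, 2-aligned)
4..6  m3  (2B, 2-aligned)
6..12  m9  (6B, 2-aligned)
12..13  m16  (1B, 1-aligned)
13..16  -- padding (3B)
16..20  e  (4B, 4-aligned)
20..21  m17  (1B, 1-aligned)
21..24  -- padding (3B)
24..32  m4  (8B, 4-aligned)
32..34  f  (2B, 2-aligned)
34..36  -- padding (2B)
36..44  m11  (8B, 4-aligned)
sizeof = 44, alignof = 4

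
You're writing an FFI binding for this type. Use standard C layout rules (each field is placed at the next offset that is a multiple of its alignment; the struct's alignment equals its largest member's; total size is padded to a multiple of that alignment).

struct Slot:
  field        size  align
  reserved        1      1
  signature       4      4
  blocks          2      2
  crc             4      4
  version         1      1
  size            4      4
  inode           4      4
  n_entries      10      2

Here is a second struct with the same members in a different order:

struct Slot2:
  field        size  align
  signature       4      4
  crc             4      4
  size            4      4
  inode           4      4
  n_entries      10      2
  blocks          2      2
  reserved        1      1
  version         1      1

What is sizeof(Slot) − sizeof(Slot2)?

8

reserved at 0 (size 1, align 1) → ends 1
pad 3 to align 4 for signature
signature at 4 (size 4, align 4) → ends 8
blocks at 8 (size 2, align 2) → ends 10
pad 2 to align 4 for crc
crc at 12 (size 4, align 4) → ends 16
version at 16 (size 1, align 1) → ends 17
pad 3 to align 4 for size
size at 20 (size 4, align 4) → ends 24
inode at 24 (size 4, align 4) → ends 28
n_entries at 28 (size 10, align 2) → ends 38
tail pad 2 to reach multiple of 4
total 40 bytes, alignment 4
— Slot2 —
signature at 0 (size 4, align 4) → ends 4
crc at 4 (size 4, align 4) → ends 8
size at 8 (size 4, align 4) → ends 12
inode at 12 (size 4, align 4) → ends 16
n_entries at 16 (size 10, align 2) → ends 26
blocks at 26 (size 2, align 2) → ends 28
reserved at 28 (size 1, align 1) → ends 29
version at 29 (size 1, align 1) → ends 30
tail pad 2 to reach multiple of 4
total 32 bytes, alignment 4
40 − 32 = 8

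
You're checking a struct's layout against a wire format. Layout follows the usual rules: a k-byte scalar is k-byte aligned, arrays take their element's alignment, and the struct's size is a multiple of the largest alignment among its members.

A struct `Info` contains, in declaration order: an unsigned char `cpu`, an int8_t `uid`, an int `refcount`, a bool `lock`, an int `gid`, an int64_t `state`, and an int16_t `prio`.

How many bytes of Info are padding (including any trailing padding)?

11

0..1  cpu  (1B, 1-aligned)
1..2  uid  (1B, 1-aligned)
2..4  -- padding (2B)
4..8  refcount  (4B, 4-aligned)
8..9  lock  (1B, 1-aligned)
9..12  -- padding (3B)
12..16  gid  (4B, 4-aligned)
16..24  state  (8B, 8-aligned)
24..26  prio  (2B, 2-aligned)
26..32  -- tail padding (6B)
sizeof = 32, alignof = 8
data bytes 21, size 32 → padding 11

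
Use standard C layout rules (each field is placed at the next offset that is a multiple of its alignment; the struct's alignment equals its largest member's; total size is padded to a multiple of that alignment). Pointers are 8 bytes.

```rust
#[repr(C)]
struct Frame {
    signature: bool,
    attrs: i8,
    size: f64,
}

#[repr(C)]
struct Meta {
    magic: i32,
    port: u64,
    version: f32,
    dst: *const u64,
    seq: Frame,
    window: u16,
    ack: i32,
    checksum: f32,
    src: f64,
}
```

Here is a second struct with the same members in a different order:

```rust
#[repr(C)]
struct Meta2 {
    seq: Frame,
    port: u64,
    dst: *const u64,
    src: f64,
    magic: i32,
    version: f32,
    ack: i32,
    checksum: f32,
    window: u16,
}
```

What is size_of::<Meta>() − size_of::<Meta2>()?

Frame: signature at 0 (size 1, align 1) → ends 1; attrs at 1 (size 1, align 1) → ends 2; pad 6 to align 8 for size; size at 8 (size 8, align 8) → ends 16; total 16 bytes, alignment 8
magic at 0 (size 4, align 4) → ends 4
pad 4 to align 8 for port
port at 8 (size 8, align 8) → ends 16
version at 16 (size 4, align 4) → ends 20
pad 4 to align 8 for dst
dst at 24 (size 8, align 8) → ends 32
seq at 32 (size 16, align 8) → ends 48
window at 48 (size 2, align 2) → ends 50
pad 2 to align 4 for ack
ack at 52 (size 4, align 4) → ends 56
checksum at 56 (size 4, align 4) → ends 60
pad 4 to align 8 for src
src at 64 (size 8, align 8) → ends 72
total 72 bytes, alignment 8
— Meta2 —
seq at 0 (size 16, align 8) → ends 16
port at 16 (size 8, align 8) → ends 24
dst at 24 (size 8, align 8) → ends 32
src at 32 (size 8, align 8) → ends 40
magic at 40 (size 4, align 4) → ends 44
version at 44 (size 4, align 4) → ends 48
ack at 48 (size 4, align 4) → ends 52
checksum at 52 (size 4, align 4) → ends 56
window at 56 (size 2, align 2) → ends 58
tail pad 6 to reach multiple of 8
total 64 bytes, alignment 8
72 − 64 = 8

8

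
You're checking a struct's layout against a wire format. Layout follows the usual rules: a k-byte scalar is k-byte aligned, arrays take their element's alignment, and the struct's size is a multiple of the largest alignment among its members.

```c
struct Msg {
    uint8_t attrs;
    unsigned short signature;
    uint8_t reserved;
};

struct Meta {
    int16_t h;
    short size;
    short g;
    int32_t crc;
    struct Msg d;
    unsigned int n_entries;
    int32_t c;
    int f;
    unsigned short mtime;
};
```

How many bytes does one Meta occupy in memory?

Msg: @0: attrs [1B, align 1] → 1; +1 pad (align 2); @2: signature [2B, align 2] → 4; @4: reserved [1B, align 1] → 5; +1 tail pad (align 2); size 6, align 2
@0: h [2B, align 2] → 2
@2: size [2B, align 2] → 4
@4: g [2B, align 2] → 6
+2 pad (align 4)
@8: crc [4B, align 4] → 12
@12: d [6B, align 2] → 18
+2 pad (align 4)
@20: n_entries [4B, align 4] → 24
@24: c [4B, align 4] → 28
@28: f [4B, align 4] → 32
@32: mtime [2B, align 2] → 34
+2 tail pad (align 4)
size 36, align 4

36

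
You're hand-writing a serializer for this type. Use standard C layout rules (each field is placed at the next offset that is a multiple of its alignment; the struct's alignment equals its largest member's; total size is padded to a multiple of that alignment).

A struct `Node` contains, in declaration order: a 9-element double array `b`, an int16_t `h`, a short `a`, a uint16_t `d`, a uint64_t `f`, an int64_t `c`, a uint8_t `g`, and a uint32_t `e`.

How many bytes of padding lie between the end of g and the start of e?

3

b at 0 (size 72, align 8) → ends 72
h at 72 (size 2, align 2) → ends 74
a at 74 (size 2, align 2) → ends 76
d at 76 (size 2, align 2) → ends 78
pad 2 to align 8 for f
f at 80 (size 8, align 8) → ends 88
c at 88 (size 8, align 8) → ends 96
g at 96 (size 1, align 1) → ends 97
pad 3 to align 4 for e
e at 100 (size 4, align 4) → ends 104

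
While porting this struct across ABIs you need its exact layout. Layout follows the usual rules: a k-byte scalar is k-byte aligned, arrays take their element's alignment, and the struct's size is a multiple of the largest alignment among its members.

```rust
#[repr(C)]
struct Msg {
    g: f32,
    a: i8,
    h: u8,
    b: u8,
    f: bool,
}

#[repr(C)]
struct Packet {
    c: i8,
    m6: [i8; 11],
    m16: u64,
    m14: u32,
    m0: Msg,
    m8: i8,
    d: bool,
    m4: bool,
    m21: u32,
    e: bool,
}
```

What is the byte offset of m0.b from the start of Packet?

Msg: @0: g [4B, align 4] → 4; @4: a [1B, align 1] → 5; @5: h [1B, align 1] → 6; @6: b [1B, align 1] → 7; @7: f [1B, align 1] → 8; size 8, align 4
@0: c [1B, align 1] → 1
@1: m6 [11B, align 1] → 12
+4 pad (align 8)
@16: m16 [8B, align 8] → 24
@24: m14 [4B, align 4] → 28
@28: m0 [8B, align 4] → 36
within Msg: b at 6
28 + 6 = 34

34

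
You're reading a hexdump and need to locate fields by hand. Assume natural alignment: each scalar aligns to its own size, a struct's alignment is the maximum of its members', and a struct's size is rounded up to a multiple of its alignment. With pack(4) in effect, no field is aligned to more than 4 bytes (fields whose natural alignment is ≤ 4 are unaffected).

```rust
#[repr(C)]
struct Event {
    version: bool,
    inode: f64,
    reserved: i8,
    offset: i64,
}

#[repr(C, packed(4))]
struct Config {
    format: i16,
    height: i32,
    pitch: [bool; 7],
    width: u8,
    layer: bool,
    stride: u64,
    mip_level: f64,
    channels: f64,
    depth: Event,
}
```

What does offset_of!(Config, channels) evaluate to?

Event: 0..1  version  (1B, 1-aligned); 1..8  -- padding (7B); 8..16  inode  (8B, 8-aligned); 16..17  reserved  (1B, 1-aligned); 17..24  -- padding (7B); 24..32  offset  (8B, 8-aligned); sizeof = 32, alignof = 8
0..2  format  (2B, 2-aligned)
2..4  -- padding (2B)
4..8  height  (4B, 4-aligned)
8..15  pitch  (7B, 1-aligned)
15..16  width  (1B, 1-aligned)
16..17  layer  (1B, 1-aligned)
17..20  -- padding (3B)
20..28  stride  (8B, 4-aligned)
28..36  mip_level  (8B, 4-aligned)
36..44  channels  (8B, 4-aligned)

36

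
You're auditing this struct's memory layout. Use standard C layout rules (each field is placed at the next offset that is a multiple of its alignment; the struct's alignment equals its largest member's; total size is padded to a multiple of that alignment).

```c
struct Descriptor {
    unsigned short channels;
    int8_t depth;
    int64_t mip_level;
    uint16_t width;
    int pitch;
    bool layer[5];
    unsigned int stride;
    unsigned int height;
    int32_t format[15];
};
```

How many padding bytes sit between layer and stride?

3

0..2  channels  (2B, 2-aligned)
2..3  depth  (1B, 1-aligned)
3..8  -- padding (5B)
8..16  mip_level  (8B, 8-aligned)
16..18  width  (2B, 2-aligned)
18..20  -- padding (2B)
20..24  pitch  (4B, 4-aligned)
24..29  layer  (5B, 1-aligned)
29..32  -- padding (3B)
32..36  stride  (4B, 4-aligned)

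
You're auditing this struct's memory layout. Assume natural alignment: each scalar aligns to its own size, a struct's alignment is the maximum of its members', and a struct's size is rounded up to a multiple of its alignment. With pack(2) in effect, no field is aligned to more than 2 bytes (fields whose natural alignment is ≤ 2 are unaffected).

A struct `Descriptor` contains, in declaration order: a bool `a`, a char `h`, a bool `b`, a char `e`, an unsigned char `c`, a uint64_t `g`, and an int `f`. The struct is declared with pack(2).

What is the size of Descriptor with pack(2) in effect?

18

a at 0 (size 1, align 1) → ends 1
h at 1 (size 1, align 1) → ends 2
b at 2 (size 1, align 1) → ends 3
e at 3 (size 1, align 1) → ends 4
c at 4 (size 1, align 1) → ends 5
pad 1 to align 2 for g
g at 6 (size 8, align 2) → ends 14
f at 14 (size 4, align 2) → ends 18
total 18 bytes, alignment 2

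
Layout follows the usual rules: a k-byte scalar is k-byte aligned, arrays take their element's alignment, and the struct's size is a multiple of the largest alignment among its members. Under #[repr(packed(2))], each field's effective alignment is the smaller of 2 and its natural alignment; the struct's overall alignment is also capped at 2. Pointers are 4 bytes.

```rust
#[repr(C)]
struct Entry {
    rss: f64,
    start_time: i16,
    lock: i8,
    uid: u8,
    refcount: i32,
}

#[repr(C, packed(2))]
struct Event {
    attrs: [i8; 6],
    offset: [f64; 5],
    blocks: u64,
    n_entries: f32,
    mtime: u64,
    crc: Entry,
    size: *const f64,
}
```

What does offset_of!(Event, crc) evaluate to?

Entry: rss at 0 (size 8, align 8) → ends 8; start_time at 8 (size 2, align 2) → ends 10; lock at 10 (size 1, align 1) → ends 11; uid at 11 (size 1, align 1) → ends 12; refcount at 12 (size 4, align 4) → ends 16; total 16 bytes, alignment 8
attrs at 0 (size 6, align 1) → ends 6
offset at 6 (size 40, align 2) → ends 46
blocks at 46 (size 8, align 2) → ends 54
n_entries at 54 (size 4, align 2) → ends 58
mtime at 58 (size 8, align 2) → ends 66
crc at 66 (size 16, align 2) → ends 82

66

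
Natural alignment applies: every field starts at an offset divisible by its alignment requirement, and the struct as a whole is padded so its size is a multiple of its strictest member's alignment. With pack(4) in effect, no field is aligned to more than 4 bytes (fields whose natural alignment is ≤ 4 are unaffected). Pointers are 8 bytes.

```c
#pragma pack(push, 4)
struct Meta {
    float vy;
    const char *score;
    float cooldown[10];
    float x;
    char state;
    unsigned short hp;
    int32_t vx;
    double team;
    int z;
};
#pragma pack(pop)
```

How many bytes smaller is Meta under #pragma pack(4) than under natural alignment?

natural layout:
  0..4  vy  (4B, 4-aligned)
  4..8  -- padding (4B)
  8..16  score  (8B, 8-aligned)
  16..56  cooldown  (40B, 4-aligned)
  56..60  x  (4B, 4-aligned)
  60..61  state  (1B, 1-aligned)
  61..62  -- padding (1B)
  62..64  hp  (2B, 2-aligned)
  64..68  vx  (4B, 4-aligned)
  68..72  -- padding (4B)
  72..80  team  (8B, 8-aligned)
  80..84  z  (4B, 4-aligned)
  84..88  -- tail padding (4B)
  sizeof = 88, alignof = 8
packed(4) layout:
  0..4  vy  (4B, 4-aligned)
  4..12  score  (8B, 4-aligned)
  12..52  cooldown  (40B, 4-aligned)
  52..56  x  (4B, 4-aligned)
  56..57  state  (1B, 1-aligned)
  57..58  -- padding (1B)
  58..60  hp  (2B, 2-aligned)
  60..64  vx  (4B, 4-aligned)
  64..72  team  (8B, 4-aligned)
  72..76  z  (4B, 4-aligned)
  sizeof = 76, alignof = 4
88 − 76 = 12

12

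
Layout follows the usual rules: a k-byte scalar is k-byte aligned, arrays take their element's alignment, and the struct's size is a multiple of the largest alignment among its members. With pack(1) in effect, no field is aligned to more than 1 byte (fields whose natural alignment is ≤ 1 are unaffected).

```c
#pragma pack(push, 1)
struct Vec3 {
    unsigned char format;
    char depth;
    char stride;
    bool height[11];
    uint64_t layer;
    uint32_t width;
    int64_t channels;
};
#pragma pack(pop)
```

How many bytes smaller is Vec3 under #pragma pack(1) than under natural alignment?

6

natural layout:
  format at 0 (size 1, align 1) → ends 1
  depth at 1 (size 1, align 1) → ends 2
  stride at 2 (size 1, align 1) → ends 3
  height at 3 (size 11, align 1) → ends 14
  pad 2 to align 8 for layer
  layer at 16 (size 8, align 8) → ends 24
  width at 24 (size 4, align 4) → ends 28
  pad 4 to align 8 for channels
  channels at 32 (size 8, align 8) → ends 40
  total 40 bytes, alignment 8
packed(1) layout:
  format at 0 (size 1, align 1) → ends 1
  depth at 1 (size 1, align 1) → ends 2
  stride at 2 (size 1, align 1) → ends 3
  height at 3 (size 11, align 1) → ends 14
  layer at 14 (size 8, align 1) → ends 22
  width at 22 (size 4, align 1) → ends 26
  channels at 26 (size 8, align 1) → ends 34
  total 34 bytes, alignment 1
40 − 34 = 6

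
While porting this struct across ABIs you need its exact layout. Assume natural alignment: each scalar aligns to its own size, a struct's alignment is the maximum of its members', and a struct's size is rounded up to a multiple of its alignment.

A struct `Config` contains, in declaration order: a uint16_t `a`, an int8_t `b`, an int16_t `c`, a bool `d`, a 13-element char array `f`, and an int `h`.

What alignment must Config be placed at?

member alignments: a=2, b=1, c=2, d=1, f=1, h=4
max = 4

4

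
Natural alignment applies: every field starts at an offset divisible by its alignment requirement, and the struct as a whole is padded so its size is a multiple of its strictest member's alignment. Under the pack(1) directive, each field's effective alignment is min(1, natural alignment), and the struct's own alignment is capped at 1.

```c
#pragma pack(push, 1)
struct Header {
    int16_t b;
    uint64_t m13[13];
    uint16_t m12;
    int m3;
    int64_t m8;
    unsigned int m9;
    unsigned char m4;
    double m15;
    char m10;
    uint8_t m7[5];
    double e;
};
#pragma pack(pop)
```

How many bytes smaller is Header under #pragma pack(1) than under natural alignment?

13

natural layout:
  b at 0 (size 2, align 2) → ends 2
  pad 6 to align 8 for m13
  m13 at 8 (size 104, align 8) → ends 112
  m12 at 112 (size 2, align 2) → ends 114
  pad 2 to align 4 for m3
  m3 at 116 (size 4, align 4) → ends 120
  m8 at 120 (size 8, align 8) → ends 128
  m9 at 128 (size 4, align 4) → ends 132
  m4 at 132 (size 1, align 1) → ends 133
  pad 3 to align 8 for m15
  m15 at 136 (size 8, align 8) → ends 144
  m10 at 144 (size 1, align 1) → ends 145
  m7 at 145 (size 5, align 1) → ends 150
  pad 2 to align 8 for e
  e at 152 (size 8, align 8) → ends 160
  total 160 bytes, alignment 8
packed(1) layout:
  b at 0 (size 2, align 1) → ends 2
  m13 at 2 (size 104, align 1) → ends 106
  m12 at 106 (size 2, align 1) → ends 108
  m3 at 108 (size 4, align 1) → ends 112
  m8 at 112 (size 8, align 1) → ends 120
  m9 at 120 (size 4, align 1) → ends 124
  m4 at 124 (size 1, align 1) → ends 125
  m15 at 125 (size 8, align 1) → ends 133
  m10 at 133 (size 1, align 1) → ends 134
  m7 at 134 (size 5, align 1) → ends 139
  e at 139 (size 8, align 1) → ends 147
  total 147 bytes, alignment 1
160 − 147 = 13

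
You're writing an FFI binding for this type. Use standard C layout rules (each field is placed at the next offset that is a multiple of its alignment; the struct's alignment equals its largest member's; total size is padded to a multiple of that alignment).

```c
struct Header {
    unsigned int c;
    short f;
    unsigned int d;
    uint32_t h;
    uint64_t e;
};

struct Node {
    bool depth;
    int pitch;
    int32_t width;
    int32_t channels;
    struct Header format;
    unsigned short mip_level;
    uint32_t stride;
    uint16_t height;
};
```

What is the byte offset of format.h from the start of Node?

Header: @0: c [4B, align 4] → 4; @4: f [2B, align 2] → 6; +2 pad (align 4); @8: d [4B, align 4] → 12; @12: h [4B, align 4] → 16; @16: e [8B, align 8] → 24; size 24, align 8
@0: depth [1B, align 1] → 1
+3 pad (align 4)
@4: pitch [4B, align 4] → 8
@8: width [4B, align 4] → 12
@12: channels [4B, align 4] → 16
@16: format [24B, align 8] → 40
within Header: h at 12
16 + 12 = 28

28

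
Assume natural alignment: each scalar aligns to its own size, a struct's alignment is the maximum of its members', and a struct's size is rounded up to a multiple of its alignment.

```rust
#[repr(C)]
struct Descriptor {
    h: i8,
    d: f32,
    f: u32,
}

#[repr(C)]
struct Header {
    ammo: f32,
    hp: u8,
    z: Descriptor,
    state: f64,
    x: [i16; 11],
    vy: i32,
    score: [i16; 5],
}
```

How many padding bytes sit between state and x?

0

Descriptor: @0: h [1B, align 1] → 1; +3 pad (align 4); @4: d [4B, align 4] → 8; @8: f [4B, align 4] → 12; size 12, align 4
@0: ammo [4B, align 4] → 4
@4: hp [1B, align 1] → 5
+3 pad (align 4)
@8: z [12B, align 4] → 20
+4 pad (align 8)
@24: state [8B, align 8] → 32
@32: x [22B, align 2] → 54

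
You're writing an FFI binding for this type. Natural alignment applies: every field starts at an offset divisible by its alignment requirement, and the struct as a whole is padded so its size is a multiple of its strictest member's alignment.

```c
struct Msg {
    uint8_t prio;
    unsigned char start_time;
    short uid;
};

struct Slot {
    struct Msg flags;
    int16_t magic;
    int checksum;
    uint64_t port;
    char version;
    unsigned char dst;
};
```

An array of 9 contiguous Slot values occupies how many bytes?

288

Msg: 0..1  prio  (1B, 1-aligned); 1..2  start_time  (1B, 1-aligned); 2..4  uid  (2B, 2-aligned); sizeof = 4, alignof = 2
0..4  flags  (4B, 2-aligned)
4..6  magic  (2B, 2-aligned)
6..8  -- padding (2B)
8..12  checksum  (4B, 4-aligned)
12..16  -- padding (4B)
16..24  port  (8B, 8-aligned)
24..25  version  (1B, 1-aligned)
25..26  dst  (1B, 1-aligned)
26..32  -- tail padding (6B)
sizeof = 32, alignof = 8
array of 9: 9 × 32 = 288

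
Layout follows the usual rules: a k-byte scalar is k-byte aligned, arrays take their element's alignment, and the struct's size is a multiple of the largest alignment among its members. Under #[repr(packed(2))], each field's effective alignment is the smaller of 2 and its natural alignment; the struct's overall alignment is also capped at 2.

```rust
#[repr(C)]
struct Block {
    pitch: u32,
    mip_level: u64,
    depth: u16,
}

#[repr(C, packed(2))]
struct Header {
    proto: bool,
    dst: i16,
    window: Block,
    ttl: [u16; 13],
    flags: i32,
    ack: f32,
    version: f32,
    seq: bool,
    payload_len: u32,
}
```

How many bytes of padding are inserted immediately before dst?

1

Block: @0: pitch [4B, align 4] → 4; +4 pad (align 8); @8: mip_level [8B, align 8] → 16; @16: depth [2B, align 2] → 18; +6 tail pad (align 8); size 24, align 8
@0: proto [1B, align 1] → 1
+1 pad (align 2)
@2: dst [2B, align 2] → 4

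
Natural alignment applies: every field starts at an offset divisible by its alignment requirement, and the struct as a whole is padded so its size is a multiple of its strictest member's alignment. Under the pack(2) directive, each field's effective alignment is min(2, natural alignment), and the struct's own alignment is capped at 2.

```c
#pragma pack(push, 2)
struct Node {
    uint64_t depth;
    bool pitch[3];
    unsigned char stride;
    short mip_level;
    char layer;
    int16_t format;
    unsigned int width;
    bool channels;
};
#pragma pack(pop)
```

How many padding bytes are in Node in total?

@0: depth [8B, align 2] → 8
@8: pitch [3B, align 1] → 11
@11: stride [1B, align 1] → 12
@12: mip_level [2B, align 2] → 14
@14: layer [1B, align 1] → 15
+1 pad (align 2)
@16: format [2B, align 2] → 18
@18: width [4B, align 2] → 22
@22: channels [1B, align 1] → 23
+1 tail pad (align 2)
size 24, align 2
data bytes 22, size 24 → padding 2

2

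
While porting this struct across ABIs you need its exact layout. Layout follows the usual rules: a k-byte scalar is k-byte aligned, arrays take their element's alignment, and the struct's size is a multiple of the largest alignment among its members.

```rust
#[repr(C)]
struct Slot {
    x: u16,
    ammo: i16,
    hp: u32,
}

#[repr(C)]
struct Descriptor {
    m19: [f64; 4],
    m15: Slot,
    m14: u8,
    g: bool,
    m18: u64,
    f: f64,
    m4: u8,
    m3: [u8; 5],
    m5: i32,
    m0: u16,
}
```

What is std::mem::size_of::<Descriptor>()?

80

Slot: @0: x [2B, align 2] → 2; @2: ammo [2B, align 2] → 4; @4: hp [4B, align 4] → 8; size 8, align 4
@0: m19 [32B, align 8] → 32
@32: m15 [8B, align 4] → 40
@40: m14 [1B, align 1] → 41
@41: g [1B, align 1] → 42
+6 pad (align 8)
@48: m18 [8B, align 8] → 56
@56: f [8B, align 8] → 64
@64: m4 [1B, align 1] → 65
@65: m3 [5B, align 1] → 70
+2 pad (align 4)
@72: m5 [4B, align 4] → 76
@76: m0 [2B, align 2] → 78
+2 tail pad (align 8)
size 80, align 8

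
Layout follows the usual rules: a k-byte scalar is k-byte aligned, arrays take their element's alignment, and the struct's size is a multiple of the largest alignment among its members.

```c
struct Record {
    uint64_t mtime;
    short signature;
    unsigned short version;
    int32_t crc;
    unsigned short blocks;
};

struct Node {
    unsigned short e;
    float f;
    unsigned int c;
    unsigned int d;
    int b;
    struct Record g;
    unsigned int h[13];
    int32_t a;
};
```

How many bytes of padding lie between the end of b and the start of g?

Record: mtime at 0 (size 8, align 8) → ends 8; signature at 8 (size 2, align 2) → ends 10; version at 10 (size 2, align 2) → ends 12; crc at 12 (size 4, align 4) → ends 16; blocks at 16 (size 2, align 2) → ends 18; tail pad 6 to reach multiple of 8; total 24 bytes, alignment 8
e at 0 (size 2, align 2) → ends 2
pad 2 to align 4 for f
f at 4 (size 4, align 4) → ends 8
c at 8 (size 4, align 4) → ends 12
d at 12 (size 4, align 4) → ends 16
b at 16 (size 4, align 4) → ends 20
pad 4 to align 8 for g
g at 24 (size 24, align 8) → ends 48

4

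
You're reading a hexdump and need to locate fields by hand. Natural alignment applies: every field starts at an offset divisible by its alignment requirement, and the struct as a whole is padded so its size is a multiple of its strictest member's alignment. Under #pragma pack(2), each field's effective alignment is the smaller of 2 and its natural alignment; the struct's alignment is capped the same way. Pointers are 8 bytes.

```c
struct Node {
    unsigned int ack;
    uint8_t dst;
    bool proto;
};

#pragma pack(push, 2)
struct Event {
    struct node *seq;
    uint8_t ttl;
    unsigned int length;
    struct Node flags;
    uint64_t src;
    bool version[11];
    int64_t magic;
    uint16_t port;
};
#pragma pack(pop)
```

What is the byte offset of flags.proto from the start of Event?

Node: 0..4  ack  (4B, 4-aligned); 4..5  dst  (1B, 1-aligned); 5..6  proto  (1B, 1-aligned); 6..8  -- tail padding (2B); sizeof = 8, alignof = 4
0..8  seq  (8B, 2-aligned)
8..9  ttl  (1B, 1-aligned)
9..10  -- padding (1B)
10..14  length  (4B, 2-aligned)
14..22  flags  (8B, 2-aligned)
within Node: proto at 5
14 + 5 = 19

19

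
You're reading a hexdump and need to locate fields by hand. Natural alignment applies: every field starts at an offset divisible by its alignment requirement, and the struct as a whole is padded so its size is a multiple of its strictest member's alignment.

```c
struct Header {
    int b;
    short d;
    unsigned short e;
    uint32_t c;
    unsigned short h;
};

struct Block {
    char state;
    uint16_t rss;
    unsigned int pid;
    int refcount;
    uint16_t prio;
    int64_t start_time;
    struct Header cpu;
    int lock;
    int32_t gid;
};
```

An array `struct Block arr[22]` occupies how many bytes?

1056

Header: b at 0 (size 4, align 4) → ends 4; d at 4 (size 2, align 2) → ends 6; e at 6 (size 2, align 2) → ends 8; c at 8 (size 4, align 4) → ends 12; h at 12 (size 2, align 2) → ends 14; tail pad 2 to reach multiple of 4; total 16 bytes, alignment 4
state at 0 (size 1, align 1) → ends 1
pad 1 to align 2 for rss
rss at 2 (size 2, align 2) → ends 4
pid at 4 (size 4, align 4) → ends 8
refcount at 8 (size 4, align 4) → ends 12
prio at 12 (size 2, align 2) → ends 14
pad 2 to align 8 for start_time
start_time at 16 (size 8, align 8) → ends 24
cpu at 24 (size 16, align 4) → ends 40
lock at 40 (size 4, align 4) → ends 44
gid at 44 (size 4, align 4) → ends 48
total 48 bytes, alignment 8
array of 22: 22 × 48 = 1056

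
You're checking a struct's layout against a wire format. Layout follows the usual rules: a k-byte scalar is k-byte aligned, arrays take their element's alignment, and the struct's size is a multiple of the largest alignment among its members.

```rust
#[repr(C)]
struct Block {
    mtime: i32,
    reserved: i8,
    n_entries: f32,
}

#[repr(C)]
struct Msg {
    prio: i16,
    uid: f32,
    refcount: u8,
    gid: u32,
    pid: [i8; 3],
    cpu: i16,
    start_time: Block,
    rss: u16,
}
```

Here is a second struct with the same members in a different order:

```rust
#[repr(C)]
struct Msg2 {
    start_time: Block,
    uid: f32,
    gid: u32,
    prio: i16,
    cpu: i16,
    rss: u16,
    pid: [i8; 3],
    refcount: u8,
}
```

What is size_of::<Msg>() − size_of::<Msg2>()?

8

Block: mtime at 0 (size 4, align 4) → ends 4; reserved at 4 (size 1, align 1) → ends 5; pad 3 to align 4 for n_entries; n_entries at 8 (size 4, align 4) → ends 12; total 12 bytes, alignment 4
prio at 0 (size 2, align 2) → ends 2
pad 2 to align 4 for uid
uid at 4 (size 4, align 4) → ends 8
refcount at 8 (size 1, align 1) → ends 9
pad 3 to align 4 for gid
gid at 12 (size 4, align 4) → ends 16
pid at 16 (size 3, align 1) → ends 19
pad 1 to align 2 for cpu
cpu at 20 (size 2, align 2) → ends 22
pad 2 to align 4 for start_time
start_time at 24 (size 12, align 4) → ends 36
rss at 36 (size 2, align 2) → ends 38
tail pad 2 to reach multiple of 4
total 40 bytes, alignment 4
— Msg2 —
start_time at 0 (size 12, align 4) → ends 12
uid at 12 (size 4, align 4) → ends 16
gid at 16 (size 4, align 4) → ends 20
prio at 20 (size 2, align 2) → ends 22
cpu at 22 (size 2, align 2) → ends 24
rss at 24 (size 2, align 2) → ends 26
pid at 26 (size 3, align 1) → ends 29
refcount at 29 (size 1, align 1) → ends 30
tail pad 2 to reach multiple of 4
total 32 bytes, alignment 4
40 − 32 = 8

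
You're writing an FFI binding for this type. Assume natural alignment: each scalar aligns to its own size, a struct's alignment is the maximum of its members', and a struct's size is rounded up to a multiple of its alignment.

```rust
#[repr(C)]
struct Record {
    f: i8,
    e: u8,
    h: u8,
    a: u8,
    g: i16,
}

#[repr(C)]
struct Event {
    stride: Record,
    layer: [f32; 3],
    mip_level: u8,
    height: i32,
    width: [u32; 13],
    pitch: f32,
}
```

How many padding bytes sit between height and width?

Record: f at 0 (size 1, align 1) → ends 1; e at 1 (size 1, align 1) → ends 2; h at 2 (size 1, align 1) → ends 3; a at 3 (size 1, align 1) → ends 4; g at 4 (size 2, align 2) → ends 6; total 6 bytes, alignment 2
stride at 0 (size 6, align 2) → ends 6
pad 2 to align 4 for layer
layer at 8 (size 12, align 4) → ends 20
mip_level at 20 (size 1, align 1) → ends 21
pad 3 to align 4 for height
height at 24 (size 4, align 4) → ends 28
width at 28 (size 52, align 4) → ends 80

0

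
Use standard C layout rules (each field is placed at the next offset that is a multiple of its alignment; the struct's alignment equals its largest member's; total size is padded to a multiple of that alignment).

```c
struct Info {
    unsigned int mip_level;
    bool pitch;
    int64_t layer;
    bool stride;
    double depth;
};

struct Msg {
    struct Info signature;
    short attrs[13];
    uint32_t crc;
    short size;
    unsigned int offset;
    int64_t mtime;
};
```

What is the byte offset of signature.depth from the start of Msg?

Info: @0: mip_level [4B, align 4] → 4; @4: pitch [1B, align 1] → 5; +3 pad (align 8); @8: layer [8B, align 8] → 16; @16: stride [1B, align 1] → 17; +7 pad (align 8); @24: depth [8B, align 8] → 32; size 32, align 8
@0: signature [32B, align 8] → 32
within Info: depth at 24
0 + 24 = 24

24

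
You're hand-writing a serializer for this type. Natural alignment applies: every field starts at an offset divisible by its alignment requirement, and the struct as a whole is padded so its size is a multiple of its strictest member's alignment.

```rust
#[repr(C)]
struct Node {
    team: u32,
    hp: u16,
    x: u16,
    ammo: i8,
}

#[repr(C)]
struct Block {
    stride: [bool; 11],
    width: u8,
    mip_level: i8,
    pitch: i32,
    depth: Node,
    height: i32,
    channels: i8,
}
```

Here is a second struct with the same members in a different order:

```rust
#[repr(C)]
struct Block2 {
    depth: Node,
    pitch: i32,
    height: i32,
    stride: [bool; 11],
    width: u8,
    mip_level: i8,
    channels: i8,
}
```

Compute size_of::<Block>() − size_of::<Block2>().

Node: team at 0 (size 4, align 4) → ends 4; hp at 4 (size 2, align 2) → ends 6; x at 6 (size 2, align 2) → ends 8; ammo at 8 (size 1, align 1) → ends 9; tail pad 3 to reach multiple of 4; total 12 bytes, alignment 4
stride at 0 (size 11, align 1) → ends 11
width at 11 (size 1, align 1) → ends 12
mip_level at 12 (size 1, align 1) → ends 13
pad 3 to align 4 for pitch
pitch at 16 (size 4, align 4) → ends 20
depth at 20 (size 12, align 4) → ends 32
height at 32 (size 4, align 4) → ends 36
channels at 36 (size 1, align 1) → ends 37
tail pad 3 to reach multiple of 4
total 40 bytes, alignment 4
— Block2 —
depth at 0 (size 12, align 4) → ends 12
pitch at 12 (size 4, align 4) → ends 16
height at 16 (size 4, align 4) → ends 20
stride at 20 (size 11, align 1) → ends 31
width at 31 (size 1, align 1) → ends 32
mip_level at 32 (size 1, align 1) → ends 33
channels at 33 (size 1, align 1) → ends 34
tail pad 2 to reach multiple of 4
total 36 bytes, alignment 4
40 − 36 = 4

4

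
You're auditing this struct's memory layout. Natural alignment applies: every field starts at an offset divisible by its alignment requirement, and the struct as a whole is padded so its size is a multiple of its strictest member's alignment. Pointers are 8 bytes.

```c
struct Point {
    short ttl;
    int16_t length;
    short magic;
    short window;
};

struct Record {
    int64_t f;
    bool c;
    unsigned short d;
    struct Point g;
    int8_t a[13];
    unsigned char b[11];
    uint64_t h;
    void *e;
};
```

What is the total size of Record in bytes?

Point: ttl at 0 (size 2, align 2) → ends 2; length at 2 (size 2, align 2) → ends 4; magic at 4 (size 2, align 2) → ends 6; window at 6 (size 2, align 2) → ends 8; total 8 bytes, alignment 2
f at 0 (size 8, align 8) → ends 8
c at 8 (size 1, align 1) → ends 9
pad 1 to align 2 for d
d at 10 (size 2, align 2) → ends 12
g at 12 (size 8, align 2) → ends 20
a at 20 (size 13, align 1) → ends 33
b at 33 (size 11, align 1) → ends 44
pad 4 to align 8 for h
h at 48 (size 8, align 8) → ends 56
e at 56 (size 8, align 8) → ends 64
total 64 bytes, alignment 8

64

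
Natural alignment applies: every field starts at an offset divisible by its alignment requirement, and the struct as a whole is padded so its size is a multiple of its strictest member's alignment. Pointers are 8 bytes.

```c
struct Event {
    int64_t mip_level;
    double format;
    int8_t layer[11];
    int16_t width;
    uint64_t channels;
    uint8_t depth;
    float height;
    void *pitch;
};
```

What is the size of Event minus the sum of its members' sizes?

6

@0: mip_level [8B, align 8] → 8
@8: format [8B, align 8] → 16
@16: layer [11B, align 1] → 27
+1 pad (align 2)
@28: width [2B, align 2] → 30
+2 pad (align 8)
@32: channels [8B, align 8] → 40
@40: depth [1B, align 1] → 41
+3 pad (align 4)
@44: height [4B, align 4] → 48
@48: pitch [8B, align 8] → 56
size 56, align 8
data bytes 50, size 56 → padding 6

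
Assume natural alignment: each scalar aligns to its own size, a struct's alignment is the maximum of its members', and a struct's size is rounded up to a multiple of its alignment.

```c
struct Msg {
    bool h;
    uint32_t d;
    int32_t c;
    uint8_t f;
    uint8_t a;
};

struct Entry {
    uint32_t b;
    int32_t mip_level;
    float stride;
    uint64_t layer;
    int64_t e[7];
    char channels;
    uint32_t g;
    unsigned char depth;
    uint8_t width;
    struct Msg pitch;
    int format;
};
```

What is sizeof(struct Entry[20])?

2240

Msg: @0: h [1B, align 1] → 1; +3 pad (align 4); @4: d [4B, align 4] → 8; @8: c [4B, align 4] → 12; @12: f [1B, align 1] → 13; @13: a [1B, align 1] → 14; +2 tail pad (align 4); size 16, align 4
@0: b [4B, align 4] → 4
@4: mip_level [4B, align 4] → 8
@8: stride [4B, align 4] → 12
+4 pad (align 8)
@16: layer [8B, align 8] → 24
@24: e [56B, align 8] → 80
@80: channels [1B, align 1] → 81
+3 pad (align 4)
@84: g [4B, align 4] → 88
@88: depth [1B, align 1] → 89
@89: width [1B, align 1] → 90
+2 pad (align 4)
@92: pitch [16B, align 4] → 108
@108: format [4B, align 4] → 112
size 112, align 8
array of 20: 20 × 112 = 2240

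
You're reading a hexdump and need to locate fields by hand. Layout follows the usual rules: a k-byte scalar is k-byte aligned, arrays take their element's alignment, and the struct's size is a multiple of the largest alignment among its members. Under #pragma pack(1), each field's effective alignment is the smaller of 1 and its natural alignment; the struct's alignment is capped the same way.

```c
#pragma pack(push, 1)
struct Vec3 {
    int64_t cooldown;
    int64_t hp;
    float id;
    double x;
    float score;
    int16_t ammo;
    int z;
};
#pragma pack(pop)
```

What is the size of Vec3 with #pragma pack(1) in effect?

38

0..8  cooldown  (8B, 1-aligned)
8..16  hp  (8B, 1-aligned)
16..20  id  (4B, 1-aligned)
20..28  x  (8B, 1-aligned)
28..32  score  (4B, 1-aligned)
32..34  ammo  (2B, 1-aligned)
34..38  z  (4B, 1-aligned)
sizeof = 38, alignof = 1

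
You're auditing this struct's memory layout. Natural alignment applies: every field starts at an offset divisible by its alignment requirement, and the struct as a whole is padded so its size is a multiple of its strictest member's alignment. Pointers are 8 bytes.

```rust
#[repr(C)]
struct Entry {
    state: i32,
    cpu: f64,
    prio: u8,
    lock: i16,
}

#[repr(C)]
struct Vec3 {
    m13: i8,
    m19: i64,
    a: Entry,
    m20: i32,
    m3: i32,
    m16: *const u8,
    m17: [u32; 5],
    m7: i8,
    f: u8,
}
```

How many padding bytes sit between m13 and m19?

7

Entry: @0: state [4B, align 4] → 4; +4 pad (align 8); @8: cpu [8B, align 8] → 16; @16: prio [1B, align 1] → 17; +1 pad (align 2); @18: lock [2B, align 2] → 20; +4 tail pad (align 8); size 24, align 8
@0: m13 [1B, align 1] → 1
+7 pad (align 8)
@8: m19 [8B, align 8] → 16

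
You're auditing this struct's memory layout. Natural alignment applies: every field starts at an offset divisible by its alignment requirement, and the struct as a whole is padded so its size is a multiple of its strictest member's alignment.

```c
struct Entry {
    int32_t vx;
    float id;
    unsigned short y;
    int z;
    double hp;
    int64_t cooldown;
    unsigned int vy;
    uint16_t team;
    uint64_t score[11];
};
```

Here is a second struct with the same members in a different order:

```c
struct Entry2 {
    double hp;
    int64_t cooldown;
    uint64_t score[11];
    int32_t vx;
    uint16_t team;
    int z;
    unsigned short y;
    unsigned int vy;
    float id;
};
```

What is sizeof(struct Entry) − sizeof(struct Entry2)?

0

@0: vx [4B, align 4] → 4
@4: id [4B, align 4] → 8
@8: y [2B, align 2] → 10
+2 pad (align 4)
@12: z [4B, align 4] → 16
@16: hp [8B, align 8] → 24
@24: cooldown [8B, align 8] → 32
@32: vy [4B, align 4] → 36
@36: team [2B, align 2] → 38
+2 pad (align 8)
@40: score [88B, align 8] → 128
size 128, align 8
— Entry2 —
@0: hp [8B, align 8] → 8
@8: cooldown [8B, align 8] → 16
@16: score [88B, align 8] → 104
@104: vx [4B, align 4] → 108
@108: team [2B, align 2] → 110
+2 pad (align 4)
@112: z [4B, align 4] → 116
@116: y [2B, align 2] → 118
+2 pad (align 4)
@120: vy [4B, align 4] → 124
@124: id [4B, align 4] → 128
size 128, align 8
128 − 128 = 0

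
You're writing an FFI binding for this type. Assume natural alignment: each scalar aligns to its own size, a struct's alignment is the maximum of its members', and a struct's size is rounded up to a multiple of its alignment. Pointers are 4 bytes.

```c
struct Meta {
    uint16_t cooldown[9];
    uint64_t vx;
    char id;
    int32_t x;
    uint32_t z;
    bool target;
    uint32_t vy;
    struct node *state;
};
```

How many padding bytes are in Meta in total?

12

@0: cooldown [18B, align 2] → 18
+6 pad (align 8)
@24: vx [8B, align 8] → 32
@32: id [1B, align 1] → 33
+3 pad (align 4)
@36: x [4B, align 4] → 40
@40: z [4B, align 4] → 44
@44: target [1B, align 1] → 45
+3 pad (align 4)
@48: vy [4B, align 4] → 52
@52: state [4B, align 4] → 56
size 56, align 8
data bytes 44, size 56 → padding 12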